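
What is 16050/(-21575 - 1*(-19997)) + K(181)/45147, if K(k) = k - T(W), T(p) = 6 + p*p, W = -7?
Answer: -40245029/3957887 ≈ -10.168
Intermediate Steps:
T(p) = 6 + p²
K(k) = -55 + k (K(k) = k - (6 + (-7)²) = k - (6 + 49) = k - 1*55 = k - 55 = -55 + k)
16050/(-21575 - 1*(-19997)) + K(181)/45147 = 16050/(-21575 - 1*(-19997)) + (-55 + 181)/45147 = 16050/(-21575 + 19997) + 126*(1/45147) = 16050/(-1578) + 42/15049 = 16050*(-1/1578) + 42/15049 = -2675/263 + 42/15049 = -40245029/3957887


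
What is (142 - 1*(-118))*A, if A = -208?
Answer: -54080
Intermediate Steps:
(142 - 1*(-118))*A = (142 - 1*(-118))*(-208) = (142 + 118)*(-208) = 260*(-208) = -54080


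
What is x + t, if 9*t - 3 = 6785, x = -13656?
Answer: -116116/9 ≈ -12902.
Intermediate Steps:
t = 6788/9 (t = 1/3 + (1/9)*6785 = 1/3 + 6785/9 = 6788/9 ≈ 754.22)
x + t = -13656 + 6788/9 = -116116/9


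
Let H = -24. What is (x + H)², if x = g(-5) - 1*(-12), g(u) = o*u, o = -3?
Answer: 9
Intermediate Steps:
g(u) = -3*u
x = 27 (x = -3*(-5) - 1*(-12) = 15 + 12 = 27)
(x + H)² = (27 - 24)² = 3² = 9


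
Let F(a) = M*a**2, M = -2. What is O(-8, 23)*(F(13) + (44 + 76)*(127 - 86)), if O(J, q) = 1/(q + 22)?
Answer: 4582/45 ≈ 101.82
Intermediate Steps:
F(a) = -2*a**2
O(J, q) = 1/(22 + q)
O(-8, 23)*(F(13) + (44 + 76)*(127 - 86)) = (-2*13**2 + (44 + 76)*(127 - 86))/(22 + 23) = (-2*169 + 120*41)/45 = (-338 + 4920)/45 = (1/45)*4582 = 4582/45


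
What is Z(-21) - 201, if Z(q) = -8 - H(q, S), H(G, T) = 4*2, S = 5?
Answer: -217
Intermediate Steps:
H(G, T) = 8
Z(q) = -16 (Z(q) = -8 - 1*8 = -8 - 8 = -16)
Z(-21) - 201 = -16 - 201 = -217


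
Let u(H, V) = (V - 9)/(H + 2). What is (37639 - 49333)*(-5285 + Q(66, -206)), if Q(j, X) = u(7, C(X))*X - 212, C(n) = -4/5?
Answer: 924882358/15 ≈ 6.1659e+7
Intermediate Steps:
C(n) = -⅘ (C(n) = -4*⅕ = -⅘)
u(H, V) = (-9 + V)/(2 + H)
Q(j, X) = -212 - 49*X/45 (Q(j, X) = ((-9 - ⅘)/(2 + 7))*X - 212 = (-49/5/9)*X - 212 = ((⅑)*(-49/5))*X - 212 = -49*X/45 - 212 = -212 - 49*X/45)
(37639 - 49333)*(-5285 + Q(66, -206)) = (37639 - 49333)*(-5285 + (-212 - 49/45*(-206))) = -11694*(-5285 + (-212 + 10094/45)) = -11694*(-5285 + 554/45) = -11694*(-237271/45) = 924882358/15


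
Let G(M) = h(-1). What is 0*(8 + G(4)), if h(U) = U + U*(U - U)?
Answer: 0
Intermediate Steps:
h(U) = U (h(U) = U + U*0 = U + 0 = U)
G(M) = -1
0*(8 + G(4)) = 0*(8 - 1) = 0*7 = 0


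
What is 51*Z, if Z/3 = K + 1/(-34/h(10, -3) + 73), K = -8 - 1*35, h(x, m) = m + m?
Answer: -1552185/236 ≈ -6577.1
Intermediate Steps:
h(x, m) = 2*m
K = -43 (K = -8 - 35 = -43)
Z = -30435/236 (Z = 3*(-43 + 1/(-34/(2*(-3)) + 73)) = 3*(-43 + 1/(-34/(-6) + 73)) = 3*(-43 + 1/(-34*(-⅙) + 73)) = 3*(-43 + 1/(17/3 + 73)) = 3*(-43 + 1/(236/3)) = 3*(-43 + 3/236) = 3*(-10145/236) = -30435/236 ≈ -128.96)
51*Z = 51*(-30435/236) = -1552185/236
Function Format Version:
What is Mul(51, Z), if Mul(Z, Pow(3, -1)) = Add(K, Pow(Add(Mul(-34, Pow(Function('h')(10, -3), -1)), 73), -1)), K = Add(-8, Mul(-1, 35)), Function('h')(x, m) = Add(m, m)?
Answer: Rational(-1552185, 236) ≈ -6577.1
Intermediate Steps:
Function('h')(x, m) = Mul(2, m)
K = -43 (K = Add(-8, -35) = -43)
Z = Rational(-30435, 236) (Z = Mul(3, Add(-43, Pow(Add(Mul(-34, Pow(Mul(2, -3), -1)), 73), -1))) = Mul(3, Add(-43, Pow(Add(Mul(-34, Pow(-6, -1)), 73), -1))) = Mul(3, Add(-43, Pow(Add(Mul(-34, Rational(-1, 6)), 73), -1))) = Mul(3, Add(-43, Pow(Add(Rational(17, 3), 73), -1))) = Mul(3, Add(-43, Pow(Rational(236, 3), -1))) = Mul(3, Add(-43, Rational(3, 236))) = Mul(3, Rational(-10145, 236)) = Rational(-30435, 236) ≈ -128.96)
Mul(51, Z) = Mul(51, Rational(-30435, 236)) = Rational(-1552185, 236)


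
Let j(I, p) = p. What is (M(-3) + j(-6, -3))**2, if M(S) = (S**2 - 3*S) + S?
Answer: 144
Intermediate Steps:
M(S) = S**2 - 2*S
(M(-3) + j(-6, -3))**2 = (-3*(-2 - 3) - 3)**2 = (-3*(-5) - 3)**2 = (15 - 3)**2 = 12**2 = 144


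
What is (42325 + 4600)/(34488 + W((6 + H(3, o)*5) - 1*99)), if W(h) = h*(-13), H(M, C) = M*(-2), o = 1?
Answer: 46925/36087 ≈ 1.3003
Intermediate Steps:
H(M, C) = -2*M
W(h) = -13*h
(42325 + 4600)/(34488 + W((6 + H(3, o)*5) - 1*99)) = (42325 + 4600)/(34488 - 13*((6 - 2*3*5) - 1*99)) = 46925/(34488 - 13*((6 - 6*5) - 99)) = 46925/(34488 - 13*((6 - 30) - 99)) = 46925/(34488 - 13*(-24 - 99)) = 46925/(34488 - 13*(-123)) = 46925/(34488 + 1599) = 46925/36087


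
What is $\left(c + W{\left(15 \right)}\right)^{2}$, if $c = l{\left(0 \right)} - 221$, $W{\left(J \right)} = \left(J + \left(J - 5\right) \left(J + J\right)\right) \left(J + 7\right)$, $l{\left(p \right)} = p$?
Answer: $45010681$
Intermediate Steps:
$W{\left(J \right)} = \left(7 + J\right) \left(J + 2 J \left(-5 + J\right)\right)$ ($W{\left(J \right)} = \left(J + \left(-5 + J\right) 2 J\right) \left(7 + J\right) = \left(J + 2 J \left(-5 + J\right)\right) \left(7 + J\right) = \left(7 + J\right) \left(J + 2 J \left(-5 + J\right)\right)$)
$c = -221$ ($c = 0 - 221 = -221$)
$\left(c + W{\left(15 \right)}\right)^{2} = \left(-221 + 15 \left(-63 + 2 \cdot 15^{2} + 5 \cdot 15\right)\right)^{2} = \left(-221 + 15 \left(-63 + 2 \cdot 225 + 75\right)\right)^{2} = \left(-221 + 15 \left(-63 + 450 + 75\right)\right)^{2} = \left(-221 + 15 \cdot 462\right)^{2} = \left(-221 + 6930\right)^{2} = 6709^{2} = 45010681$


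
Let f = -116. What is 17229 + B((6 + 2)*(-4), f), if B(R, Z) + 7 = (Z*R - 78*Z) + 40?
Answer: 30022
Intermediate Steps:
B(R, Z) = 33 - 78*Z + R*Z (B(R, Z) = -7 + ((Z*R - 78*Z) + 40) = -7 + ((R*Z - 78*Z) + 40) = -7 + ((-78*Z + R*Z) + 40) = -7 + (40 - 78*Z + R*Z) = 33 - 78*Z + R*Z)
17229 + B((6 + 2)*(-4), f) = 17229 + (33 - 78*(-116) + ((6 + 2)*(-4))*(-116)) = 17229 + (33 + 9048 + (8*(-4))*(-116)) = 17229 + (33 + 9048 - 32*(-116)) = 17229 + (33 + 9048 + 3712) = 17229 + 12793 = 30022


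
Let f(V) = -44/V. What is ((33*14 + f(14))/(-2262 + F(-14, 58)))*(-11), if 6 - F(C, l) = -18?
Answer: 17666/7833 ≈ 2.2553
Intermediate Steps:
F(C, l) = 24 (F(C, l) = 6 - 1*(-18) = 6 + 18 = 24)
((33*14 + f(14))/(-2262 + F(-14, 58)))*(-11) = ((33*14 - 44/14)/(-2262 + 24))*(-11) = ((462 - 44*1/14)/(-2238))*(-11) = ((462 - 22/7)*(-1/2238))*(-11) = ((3212/7)*(-1/2238))*(-11) = -1606/7833*(-11) = 17666/7833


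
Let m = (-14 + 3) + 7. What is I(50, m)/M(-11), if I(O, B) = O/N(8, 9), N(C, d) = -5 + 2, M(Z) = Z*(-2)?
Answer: -25/33 ≈ -0.75758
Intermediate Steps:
M(Z) = -2*Z
m = -4 (m = -11 + 7 = -4)
N(C, d) = -3
I(O, B) = -O/3 (I(O, B) = O/(-3) = O*(-⅓) = -O/3)
I(50, m)/M(-11) = (-⅓*50)/((-2*(-11))) = -50/3/22 = -50/3*1/22 = -25/33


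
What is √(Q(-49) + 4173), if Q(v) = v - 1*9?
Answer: √4115 ≈ 64.148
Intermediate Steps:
Q(v) = -9 + v (Q(v) = v - 9 = -9 + v)
√(Q(-49) + 4173) = √((-9 - 49) + 4173) = √(-58 + 4173) = √4115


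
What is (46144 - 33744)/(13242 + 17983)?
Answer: 496/1249 ≈ 0.39712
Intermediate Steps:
(46144 - 33744)/(13242 + 17983) = 12400/31225 = 12400*(1/31225) = 496/1249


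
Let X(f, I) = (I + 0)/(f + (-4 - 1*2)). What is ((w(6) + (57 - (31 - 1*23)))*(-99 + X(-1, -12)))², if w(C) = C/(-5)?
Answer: 26490492081/1225 ≈ 2.1625e+7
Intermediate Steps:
w(C) = -C/5 (w(C) = C*(-⅕) = -C/5)
X(f, I) = I/(-6 + f) (X(f, I) = I/(f + (-4 - 2)) = I/(f - 6) = I/(-6 + f))
((w(6) + (57 - (31 - 1*23)))*(-99 + X(-1, -12)))² = ((-⅕*6 + (57 - (31 - 1*23)))*(-99 - 12/(-6 - 1)))² = ((-6/5 + (57 - (31 - 23)))*(-99 - 12/(-7)))² = ((-6/5 + (57 - 1*8))*(-99 - 12*(-⅐)))² = ((-6/5 + (57 - 8))*(-99 + 12/7))² = ((-6/5 + 49)*(-681/7))² = ((239/5)*(-681/7))² = (-162759/35)² = 26490492081/1225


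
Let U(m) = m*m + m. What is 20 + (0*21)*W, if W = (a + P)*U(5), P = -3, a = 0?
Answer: 20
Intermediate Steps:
U(m) = m + m² (U(m) = m² + m = m + m²)
W = -90 (W = (0 - 3)*(5*(1 + 5)) = -15*6 = -3*30 = -90)
20 + (0*21)*W = 20 + (0*21)*(-90) = 20 + 0*(-90) = 20 + 0 = 20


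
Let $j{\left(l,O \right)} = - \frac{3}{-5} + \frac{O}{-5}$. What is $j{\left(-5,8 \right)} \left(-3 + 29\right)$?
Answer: $-26$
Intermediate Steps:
$j{\left(l,O \right)} = \frac{3}{5} - \frac{O}{5}$ ($j{\left(l,O \right)} = \left(-3\right) \left(- \frac{1}{5}\right) + O \left(- \frac{1}{5}\right) = \frac{3}{5} - \frac{O}{5}$)
$j{\left(-5,8 \right)} \left(-3 + 29\right) = \left(\frac{3}{5} - \frac{8}{5}\right) \left(-3 + 29\right) = \left(\frac{3}{5} - \frac{8}{5}\right) 26 = \left(-1\right) 26 = -26$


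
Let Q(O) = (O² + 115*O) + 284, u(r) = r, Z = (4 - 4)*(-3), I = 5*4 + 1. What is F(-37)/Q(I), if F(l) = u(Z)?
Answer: 0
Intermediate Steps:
I = 21 (I = 20 + 1 = 21)
Z = 0 (Z = 0*(-3) = 0)
F(l) = 0
Q(O) = 284 + O² + 115*O
F(-37)/Q(I) = 0/(284 + 21² + 115*21) = 0/(284 + 441 + 2415) = 0/3140 = 0*(1/3140) = 0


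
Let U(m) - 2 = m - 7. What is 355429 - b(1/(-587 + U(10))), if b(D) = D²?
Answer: 120392332595/338724 ≈ 3.5543e+5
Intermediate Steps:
U(m) = -5 + m (U(m) = 2 + (m - 7) = 2 + (-7 + m) = -5 + m)
355429 - b(1/(-587 + U(10))) = 355429 - (1/(-587 + (-5 + 10)))² = 355429 - (1/(-587 + 5))² = 355429 - (1/(-582))² = 355429 - (-1/582)² = 355429 - 1*1/338724 = 355429 - 1/338724 = 120392332595/338724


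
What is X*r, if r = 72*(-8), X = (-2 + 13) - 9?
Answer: -1152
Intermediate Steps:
X = 2 (X = 11 - 9 = 2)
r = -576
X*r = 2*(-576) = -1152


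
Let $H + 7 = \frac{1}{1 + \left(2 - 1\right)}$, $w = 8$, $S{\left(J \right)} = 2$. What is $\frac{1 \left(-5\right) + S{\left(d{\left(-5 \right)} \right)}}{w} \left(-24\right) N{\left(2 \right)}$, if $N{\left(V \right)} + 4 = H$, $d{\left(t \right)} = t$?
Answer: $- \frac{189}{2} \approx -94.5$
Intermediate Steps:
$H = - \frac{13}{2}$ ($H = -7 + \frac{1}{1 + \left(2 - 1\right)} = -7 + \frac{1}{1 + 1} = -7 + \frac{1}{2} = - \frac{13}{2} \approx -6.5$)
$N{\left(V \right)} = - \frac{21}{2}$ ($N{\left(V \right)} = -4 - \frac{13}{2} = - \frac{21}{2}$)
$\frac{1 \left(-5\right) + S{\left(d{\left(-5 \right)} \right)}}{w} \left(-24\right) N{\left(2 \right)} = \frac{1 \left(-5\right) + 2}{8} \left(-24\right) \left(- \frac{21}{2}\right) = \left(-5 + 2\right) \frac{1}{8} \left(-24\right) \left(- \frac{21}{2}\right) = \left(-3\right) \frac{1}{8} \left(-24\right) \left(- \frac{21}{2}\right) = \left(- \frac{3}{8}\right) \left(-24\right) \left(- \frac{21}{2}\right) = 9 \left(- \frac{21}{2}\right) = - \frac{189}{2}$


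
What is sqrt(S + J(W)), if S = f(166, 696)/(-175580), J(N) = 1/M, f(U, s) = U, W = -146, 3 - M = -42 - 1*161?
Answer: sqrt(79902902505)/4521185 ≈ 0.062521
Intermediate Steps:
M = 206 (M = 3 - (-42 - 1*161) = 3 - (-42 - 161) = 3 - 1*(-203) = 3 + 203 = 206)
J(N) = 1/206
S = -83/87790 (S = 166/(-175580) = 166*(-1/175580) = -83/87790 ≈ -0.00094544)
sqrt(S + J(W)) = sqrt(-83/87790 + 1/206) = sqrt(17673/4521185) = sqrt(79902902505)/4521185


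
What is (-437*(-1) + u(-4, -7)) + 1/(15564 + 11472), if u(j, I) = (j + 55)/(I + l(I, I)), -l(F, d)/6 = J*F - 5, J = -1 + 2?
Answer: 769336481/1757340 ≈ 437.78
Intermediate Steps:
J = 1
l(F, d) = 30 - 6*F (l(F, d) = -6*(1*F - 5) = -6*(F - 5) = -6*(-5 + F) = 30 - 6*F)
u(j, I) = (55 + j)/(30 - 5*I) (u(j, I) = (j + 55)/(I + (30 - 6*I)) = (55 + j)/(30 - 5*I))
(-437*(-1) + u(-4, -7)) + 1/(15564 + 11472) = (-437*(-1) + (55 - 4)/(5*(6 - 1*(-7)))) + 1/(15564 + 11472) = (437 + (⅕)*51/(6 + 7)) + 1/27036 = (437 + (⅕)*51/13) + 1/27036 = (437 + (⅕)*(1/13)*51) + 1/27036 = (437 + 51/65) + 1/27036 = 28456/65 + 1/27036 = 769336481/1757340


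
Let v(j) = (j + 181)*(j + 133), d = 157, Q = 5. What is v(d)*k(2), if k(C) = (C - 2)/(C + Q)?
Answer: 0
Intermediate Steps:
v(j) = (133 + j)*(181 + j) (v(j) = (181 + j)*(133 + j) = (133 + j)*(181 + j))
k(C) = (-2 + C)/(5 + C) (k(C) = (C - 2)/(C + 5) = (-2 + C)/(5 + C))
v(d)*k(2) = (24073 + 157**2 + 314*157)*((-2 + 2)/(5 + 2)) = (24073 + 24649 + 49298)*(0/7) = 98020*((1/7)*0) = 98020*0 = 0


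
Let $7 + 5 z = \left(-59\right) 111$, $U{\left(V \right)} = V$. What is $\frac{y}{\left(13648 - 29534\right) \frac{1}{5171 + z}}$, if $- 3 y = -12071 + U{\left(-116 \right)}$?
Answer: $- \frac{78398971}{79430} \approx -987.02$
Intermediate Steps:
$z = - \frac{6556}{5}$ ($z = - \frac{7}{5} + \frac{\left(-59\right) 111}{5} = - \frac{7}{5} + \frac{1}{5} \left(-6549\right) = - \frac{7}{5} - \frac{6549}{5} = - \frac{6556}{5} \approx -1311.2$)
$y = \frac{12187}{3}$ ($y = - \frac{-12071 - 116}{3} = \left(- \frac{1}{3}\right) \left(-12187\right) = \frac{12187}{3} \approx 4062.3$)
$\frac{y}{\left(13648 - 29534\right) \frac{1}{5171 + z}} = \frac{12187}{3 \frac{13648 - 29534}{5171 - \frac{6556}{5}}} = \frac{12187}{3 \left(- \frac{15886}{\frac{19299}{5}}\right)} = \frac{12187}{3 \left(\left(-15886\right) \frac{5}{19299}\right)} = \frac{12187}{3 \left(- \frac{79430}{19299}\right)} = \frac{12187}{3} \left(- \frac{19299}{79430}\right) = - \frac{78398971}{79430}$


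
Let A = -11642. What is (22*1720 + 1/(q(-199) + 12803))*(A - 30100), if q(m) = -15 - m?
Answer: -759747813226/481 ≈ -1.5795e+9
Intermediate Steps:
(22*1720 + 1/(q(-199) + 12803))*(A - 30100) = (22*1720 + 1/((-15 - 1*(-199)) + 12803))*(-11642 - 30100) = (37840 + 1/((-15 + 199) + 12803))*(-41742) = (37840 + 1/(184 + 12803))*(-41742) = (37840 + 1/12987)*(-41742) = (491428081/12987)*(-41742) = -759747813226/481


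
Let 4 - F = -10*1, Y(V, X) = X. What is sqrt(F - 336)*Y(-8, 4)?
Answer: 4*I*sqrt(322) ≈ 71.777*I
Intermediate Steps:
F = 14 (F = 4 - (-10) = 4 - 1*(-10) = 4 + 10 = 14)
sqrt(F - 336)*Y(-8, 4) = sqrt(14 - 336)*4 = sqrt(-322)*4 = (I*sqrt(322))*4 = 4*I*sqrt(322)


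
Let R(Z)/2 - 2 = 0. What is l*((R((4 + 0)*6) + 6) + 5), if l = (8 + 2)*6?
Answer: 900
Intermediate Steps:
R(Z) = 4 (R(Z) = 4 + 2*0 = 4 + 0 = 4)
l = 60 (l = 10*6 = 60)
l*((R((4 + 0)*6) + 6) + 5) = 60*((4 + 6) + 5) = 60*(10 + 5) = 60*15 = 900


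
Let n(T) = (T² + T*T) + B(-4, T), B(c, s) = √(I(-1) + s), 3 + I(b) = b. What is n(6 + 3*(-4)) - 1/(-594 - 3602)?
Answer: 302113/4196 + I*√10 ≈ 72.0 + 3.1623*I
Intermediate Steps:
I(b) = -3 + b
B(c, s) = √(-4 + s) (B(c, s) = √((-3 - 1) + s) = √(-4 + s))
n(T) = √(-4 + T) + 2*T² (n(T) = (T² + T*T) + √(-4 + T) = (T² + T²) + √(-4 + T) = 2*T² + √(-4 + T) = √(-4 + T) + 2*T²)
n(6 + 3*(-4)) - 1/(-594 - 3602) = (√(-4 + (6 + 3*(-4))) + 2*(6 + 3*(-4))²) - 1/(-594 - 3602) = (√(-4 + (6 - 12)) + 2*(6 - 12)²) - 1/(-4196) = (√(-4 - 6) + 2*(-6)²) - 1*(-1/4196) = (√(-10) + 2*36) + 1/4196 = (I*√10 + 72) + 1/4196 = (72 + I*√10) + 1/4196 = 302113/4196 + I*√10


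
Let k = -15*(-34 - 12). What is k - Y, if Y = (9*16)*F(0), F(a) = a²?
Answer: 690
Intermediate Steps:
k = 690 (k = -15*(-46) = 690)
Y = 0 (Y = (9*16)*0² = 144*0 = 0)
k - Y = 690 - 1*0 = 690 + 0 = 690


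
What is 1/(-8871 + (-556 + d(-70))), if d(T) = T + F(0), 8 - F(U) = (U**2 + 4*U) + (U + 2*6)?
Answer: -1/9501 ≈ -0.00010525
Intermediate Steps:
F(U) = -4 - U**2 - 5*U (F(U) = 8 - ((U**2 + 4*U) + (U + 2*6)) = 8 - ((U**2 + 4*U) + (U + 12)) = 8 - ((U**2 + 4*U) + (12 + U)) = 8 - (12 + U**2 + 5*U) = 8 + (-12 - U**2 - 5*U) = -4 - U**2 - 5*U)
d(T) = -4 + T (d(T) = T + (-4 - 1*0**2 - 5*0) = T + (-4 - 1*0 + 0) = T + (-4 + 0 + 0) = T - 4 = -4 + T)
1/(-8871 + (-556 + d(-70))) = 1/(-8871 + (-556 + (-4 - 70))) = 1/(-8871 + (-556 - 74)) = 1/(-8871 - 630) = 1/(-9501) = -1/9501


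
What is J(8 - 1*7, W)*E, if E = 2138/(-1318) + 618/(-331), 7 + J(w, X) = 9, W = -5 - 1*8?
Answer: -1522202/218129 ≈ -6.9784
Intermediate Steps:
W = -13 (W = -5 - 8 = -13)
J(w, X) = 2 (J(w, X) = -7 + 9 = 2)
E = -761101/218129 (E = 2138*(-1/1318) + 618*(-1/331) = -1069/659 - 618/331 = -761101/218129 ≈ -3.4892)
J(8 - 1*7, W)*E = 2*(-761101/218129) = -1522202/218129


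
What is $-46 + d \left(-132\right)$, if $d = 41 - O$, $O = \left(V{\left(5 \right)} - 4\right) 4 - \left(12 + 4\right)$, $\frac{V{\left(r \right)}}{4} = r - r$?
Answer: $-9682$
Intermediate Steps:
$V{\left(r \right)} = 0$ ($V{\left(r \right)} = 4 \left(r - r\right) = 4 \cdot 0 = 0$)
$O = -32$ ($O = \left(0 - 4\right) 4 - \left(12 + 4\right) = \left(-4\right) 4 - 16 = -16 - 16 = -32$)
$d = 73$ ($d = 41 - -32 = 41 + 32 = 73$)
$-46 + d \left(-132\right) = -46 + 73 \left(-132\right) = -46 - 9636 = -9682$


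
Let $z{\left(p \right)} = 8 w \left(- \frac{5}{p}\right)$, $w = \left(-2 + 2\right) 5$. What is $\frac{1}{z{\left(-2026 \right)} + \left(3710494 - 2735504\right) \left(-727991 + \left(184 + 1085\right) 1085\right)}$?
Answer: $\frac{1}{632645661260} \approx 1.5807 \cdot 10^{-12}$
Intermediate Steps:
$w = 0$ ($w = 0 \cdot 5 = 0$)
$z{\left(p \right)} = 0$ ($z{\left(p \right)} = 8 \cdot 0 \left(- \frac{5}{p}\right) = 0 \left(- \frac{5}{p}\right) = 0$)
$\frac{1}{z{\left(-2026 \right)} + \left(3710494 - 2735504\right) \left(-727991 + \left(184 + 1085\right) 1085\right)} = \frac{1}{0 + \left(3710494 - 2735504\right) \left(-727991 + \left(184 + 1085\right) 1085\right)} = \frac{1}{0 + 974990 \left(-727991 + 1269 \cdot 1085\right)} = \frac{1}{0 + 974990 \left(-727991 + 1376865\right)} = \frac{1}{0 + 974990 \cdot 648874} = \frac{1}{0 + 632645661260} = \frac{1}{632645661260}$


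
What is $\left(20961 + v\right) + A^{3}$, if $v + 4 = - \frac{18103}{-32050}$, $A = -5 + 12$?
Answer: $\frac{682683103}{32050} \approx 21301.0$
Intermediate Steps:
$A = 7$
$v = - \frac{110097}{32050}$ ($v = -4 - \frac{18103}{-32050} = -4 - - \frac{18103}{32050} = -4 + \frac{18103}{32050} = - \frac{110097}{32050} \approx -3.4352$)
$\left(20961 + v\right) + A^{3} = \left(20961 - \frac{110097}{32050}\right) + 7^{3} = \frac{671689953}{32050} + 343 = \frac{682683103}{32050}$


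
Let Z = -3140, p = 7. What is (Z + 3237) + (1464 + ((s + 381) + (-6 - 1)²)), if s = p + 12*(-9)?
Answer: 1890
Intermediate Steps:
s = -101 (s = 7 + 12*(-9) = 7 - 108 = -101)
(Z + 3237) + (1464 + ((s + 381) + (-6 - 1)²)) = (-3140 + 3237) + (1464 + ((-101 + 381) + (-6 - 1)²)) = 97 + (1464 + (280 + (-7)²)) = 97 + (1464 + (280 + 49)) = 97 + (1464 + 329) = 97 + 1793 = 1890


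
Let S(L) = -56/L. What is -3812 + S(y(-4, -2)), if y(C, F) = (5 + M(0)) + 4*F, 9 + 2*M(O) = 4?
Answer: -41820/11 ≈ -3801.8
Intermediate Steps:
M(O) = -5/2 (M(O) = -9/2 + (½)*4 = -9/2 + 2 = -5/2)
y(C, F) = 5/2 + 4*F (y(C, F) = (5 - 5/2) + 4*F = 5/2 + 4*F)
-3812 + S(y(-4, -2)) = -3812 - 56/(5/2 + 4*(-2)) = -3812 - 56/(5/2 - 8) = -3812 - 56/(-11/2) = -3812 - 56*(-2/11) = -3812 + 112/11 = -41820/11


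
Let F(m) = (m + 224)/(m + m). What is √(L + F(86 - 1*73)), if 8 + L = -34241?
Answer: I*√23146162/26 ≈ 185.04*I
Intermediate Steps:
L = -34249 (L = -8 - 34241 = -34249)
F(m) = (224 + m)/(2*m) (F(m) = (224 + m)/((2*m)) = (224 + m)*(1/(2*m)) = (224 + m)/(2*m))
√(L + F(86 - 1*73)) = √(-34249 + (224 + (86 - 1*73))/(2*(86 - 1*73))) = √(-34249 + (224 + (86 - 73))/(2*(86 - 73))) = √(-34249 + (½)*(224 + 13)/13) = √(-34249 + (½)*(1/13)*237) = √(-34249 + 237/26) = √(-890237/26) = I*√23146162/26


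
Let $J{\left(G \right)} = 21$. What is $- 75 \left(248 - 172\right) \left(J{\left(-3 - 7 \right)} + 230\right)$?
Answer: $-1430700$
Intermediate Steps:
$- 75 \left(248 - 172\right) \left(J{\left(-3 - 7 \right)} + 230\right) = - 75 \left(248 - 172\right) \left(21 + 230\right) = - 75 \cdot 76 \cdot 251 = \left(-75\right) 19076 = -1430700$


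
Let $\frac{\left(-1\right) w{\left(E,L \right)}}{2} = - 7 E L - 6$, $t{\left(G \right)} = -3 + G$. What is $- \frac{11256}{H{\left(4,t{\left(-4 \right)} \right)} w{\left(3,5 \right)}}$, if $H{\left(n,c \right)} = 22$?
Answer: $- \frac{938}{407} \approx -2.3047$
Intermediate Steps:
$w{\left(E,L \right)} = 12 + 14 E L$ ($w{\left(E,L \right)} = - 2 \left(- 7 E L - 6\right) = - 2 \left(-6 - 7 E L\right) = 12 + 14 E L$)
$- \frac{11256}{H{\left(4,t{\left(-4 \right)} \right)} w{\left(3,5 \right)}} = - \frac{11256}{22 \left(12 + 14 \cdot 3 \cdot 5\right)} = - \frac{11256}{22 \left(12 + 210\right)} = - \frac{11256}{22 \cdot 222} = - \frac{11256}{4884} = \left(-11256\right) \frac{1}{4884} = - \frac{938}{407}$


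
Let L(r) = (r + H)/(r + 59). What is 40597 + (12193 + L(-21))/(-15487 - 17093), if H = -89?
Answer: 2094176944/51585 ≈ 40597.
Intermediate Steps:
L(r) = (-89 + r)/(59 + r) (L(r) = (r - 89)/(r + 59) = (-89 + r)/(59 + r))
40597 + (12193 + L(-21))/(-15487 - 17093) = 40597 + (12193 + (-89 - 21)/(59 - 21))/(-15487 - 17093) = 40597 + (12193 - 110/38)/(-32580) = 40597 + (12193 + (1/38)*(-110))*(-1/32580) = 40597 + (12193 - 55/19)*(-1/32580) = 40597 + (231612/19)*(-1/32580) = 40597 - 19301/51585 = 2094176944/51585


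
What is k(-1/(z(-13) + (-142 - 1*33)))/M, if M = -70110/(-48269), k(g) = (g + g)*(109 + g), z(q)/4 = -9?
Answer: 222037400/312136731 ≈ 0.71135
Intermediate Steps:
z(q) = -36 (z(q) = 4*(-9) = -36)
k(g) = 2*g*(109 + g) (k(g) = (2*g)*(109 + g) = 2*g*(109 + g))
M = 70110/48269 (M = -70110*(-1/48269) = 70110/48269 ≈ 1.4525)
k(-1/(z(-13) + (-142 - 1*33)))/M = (2*(-1/(-36 + (-142 - 1*33)))*(109 - 1/(-36 + (-142 - 1*33))))/(70110/48269) = (2*(-1/(-36 + (-142 - 33)))*(109 - 1/(-36 + (-142 - 33))))*(48269/70110) = (2*(-1/(-36 - 175))*(109 - 1/(-36 - 175)))*(48269/70110) = (2*(-1/(-211))*(109 - 1/(-211)))*(48269/70110) = (2*(-1*(-1/211))*(109 - 1*(-1/211)))*(48269/70110) = (2*(1/211)*(109 + 1/211))*(48269/70110) = (2*(1/211)*(23000/211))*(48269/70110) = (46000/44521)*(48269/70110) = 222037400/312136731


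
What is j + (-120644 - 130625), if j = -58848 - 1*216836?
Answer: -526953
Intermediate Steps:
j = -275684 (j = -58848 - 216836 = -275684)
j + (-120644 - 130625) = -275684 + (-120644 - 130625) = -275684 - 251269 = -526953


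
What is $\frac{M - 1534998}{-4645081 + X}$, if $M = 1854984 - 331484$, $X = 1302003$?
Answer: $\frac{5749}{1671539} \approx 0.0034393$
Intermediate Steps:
$M = 1523500$
$\frac{M - 1534998}{-4645081 + X} = \frac{1523500 - 1534998}{-4645081 + 1302003} = - \frac{11498}{-3343078} = \left(-11498\right) \left(- \frac{1}{3343078}\right) = \frac{5749}{1671539}$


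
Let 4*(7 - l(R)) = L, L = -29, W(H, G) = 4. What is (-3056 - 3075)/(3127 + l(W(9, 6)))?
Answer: -24524/12565 ≈ -1.9518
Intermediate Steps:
l(R) = 57/4 (l(R) = 7 - ¼*(-29) = 7 + 29/4 = 57/4)
(-3056 - 3075)/(3127 + l(W(9, 6))) = (-3056 - 3075)/(3127 + 57/4) = -6131/12565/4 = -6131*4/12565 = -24524/12565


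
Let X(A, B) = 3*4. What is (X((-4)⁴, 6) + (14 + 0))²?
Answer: 676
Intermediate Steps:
X(A, B) = 12
(X((-4)⁴, 6) + (14 + 0))² = (12 + (14 + 0))² = (12 + 14)² = 26² = 676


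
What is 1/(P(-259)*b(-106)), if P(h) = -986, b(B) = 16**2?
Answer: -1/252416 ≈ -3.9617e-6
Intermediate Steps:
b(B) = 256
1/(P(-259)*b(-106)) = 1/(-986*256) = -1/986*1/256 = -1/252416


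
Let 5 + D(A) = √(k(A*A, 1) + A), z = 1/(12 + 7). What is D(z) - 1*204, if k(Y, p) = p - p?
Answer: -209 + √19/19 ≈ -208.77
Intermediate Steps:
k(Y, p) = 0
z = 1/19 ≈ 0.052632
D(A) = -5 + √A (D(A) = -5 + √(0 + A) = -5 + √A)
D(z) - 1*204 = (-5 + √(1/19)) - 1*204 = (-5 + √19/19) - 204 = -209 + √19/19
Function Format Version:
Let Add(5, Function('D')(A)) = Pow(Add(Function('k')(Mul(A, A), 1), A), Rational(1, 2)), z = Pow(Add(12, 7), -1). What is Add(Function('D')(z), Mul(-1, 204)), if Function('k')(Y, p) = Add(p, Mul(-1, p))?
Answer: Add(-209, Mul(Rational(1, 19), Pow(19, Rational(1, 2)))) ≈ -208.77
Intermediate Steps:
Function('k')(Y, p) = 0
z = Rational(1, 19) (z = Pow(19, -1) = Rational(1, 19) ≈ 0.052632)
Function('D')(A) = Add(-5, Pow(A, Rational(1, 2))) (Function('D')(A) = Add(-5, Pow(Add(0, A), Rational(1, 2))) = Add(-5, Pow(A, Rational(1, 2))))
Add(Function('D')(z), Mul(-1, 204)) = Add(Add(-5, Pow(Rational(1, 19), Rational(1, 2))), Mul(-1, 204)) = Add(Add(-5, Mul(Rational(1, 19), Pow(19, Rational(1, 2)))), -204) = Add(-209, Mul(Rational(1, 19), Pow(19, Rational(1, 2))))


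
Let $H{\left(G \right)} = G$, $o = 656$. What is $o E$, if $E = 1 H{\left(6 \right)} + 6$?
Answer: $7872$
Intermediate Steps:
$E = 12$ ($E = 1 \cdot 6 + 6 = 6 + 6 = 12$)
$o E = 656 \cdot 12 = 7872$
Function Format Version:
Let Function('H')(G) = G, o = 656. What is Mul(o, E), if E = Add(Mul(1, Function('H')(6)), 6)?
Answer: 7872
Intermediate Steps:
E = 12 (E = Add(Mul(1, 6), 6) = Add(6, 6) = 12)
Mul(o, E) = Mul(656, 12) = 7872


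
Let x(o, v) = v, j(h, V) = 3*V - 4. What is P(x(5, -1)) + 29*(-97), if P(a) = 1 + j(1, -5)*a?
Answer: -2793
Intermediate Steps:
j(h, V) = -4 + 3*V
P(a) = 1 - 19*a (P(a) = 1 + (-4 + 3*(-5))*a = 1 + (-4 - 15)*a = 1 - 19*a)
P(x(5, -1)) + 29*(-97) = (1 - 19*(-1)) + 29*(-97) = (1 + 19) - 2813 = 20 - 2813 = -2793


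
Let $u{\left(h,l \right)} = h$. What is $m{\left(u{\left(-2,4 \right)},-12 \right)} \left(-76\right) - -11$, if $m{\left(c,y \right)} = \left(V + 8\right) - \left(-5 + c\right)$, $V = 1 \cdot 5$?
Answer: $-1509$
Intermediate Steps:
$V = 5$
$m{\left(c,y \right)} = 18 - c$ ($m{\left(c,y \right)} = \left(5 + 8\right) - \left(-5 + c\right) = 13 - \left(-5 + c\right) = 18 - c$)
$m{\left(u{\left(-2,4 \right)},-12 \right)} \left(-76\right) - -11 = \left(18 - -2\right) \left(-76\right) - -11 = \left(18 + 2\right) \left(-76\right) + \left(16 - 5\right) = 20 \left(-76\right) + 11 = -1520 + 11 = -1509$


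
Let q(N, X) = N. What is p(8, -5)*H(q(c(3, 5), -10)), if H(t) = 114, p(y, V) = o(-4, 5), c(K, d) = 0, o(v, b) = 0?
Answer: 0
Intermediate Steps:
p(y, V) = 0
p(8, -5)*H(q(c(3, 5), -10)) = 0*114 = 0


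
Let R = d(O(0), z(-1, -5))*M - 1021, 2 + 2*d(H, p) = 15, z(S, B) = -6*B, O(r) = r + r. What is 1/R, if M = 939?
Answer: 2/10165 ≈ 0.00019675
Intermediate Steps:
O(r) = 2*r
d(H, p) = 13/2 (d(H, p) = -1 + (1/2)*15 = -1 + 15/2 = 13/2)
R = 10165/2 (R = (13/2)*939 - 1021 = 12207/2 - 1021 = 10165/2 ≈ 5082.5)
1/R = 1/(10165/2) = 2/10165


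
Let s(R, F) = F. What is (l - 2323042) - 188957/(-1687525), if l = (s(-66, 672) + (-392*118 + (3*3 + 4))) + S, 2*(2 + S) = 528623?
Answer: -7102129149761/3375050 ≈ -2.1043e+6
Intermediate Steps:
S = 528619/2 (S = -2 + (½)*528623 = -2 + 528623/2 = 528619/2 ≈ 2.6431e+5)
l = 437477/2 (l = (672 + (-392*118 + (3*3 + 4))) + 528619/2 = (672 + (-46256 + (9 + 4))) + 528619/2 = (672 + (-46256 + 13)) + 528619/2 = (672 - 46243) + 528619/2 = -45571 + 528619/2 = 437477/2 ≈ 2.1874e+5)
(l - 2323042) - 188957/(-1687525) = (437477/2 - 2323042) - 188957/(-1687525) = -4208607/2 - 188957*(-1/1687525) = -4208607/2 + 188957/1687525 = -7102129149761/3375050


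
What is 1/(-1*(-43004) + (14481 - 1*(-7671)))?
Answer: 1/65156 ≈ 1.5348e-5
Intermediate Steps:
1/(-1*(-43004) + (14481 - 1*(-7671))) = 1/(43004 + (14481 + 7671)) = 1/(43004 + 22152) = 1/65156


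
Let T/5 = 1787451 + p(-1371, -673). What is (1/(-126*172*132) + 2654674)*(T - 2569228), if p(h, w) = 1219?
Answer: 24203295071115925195/1430352 ≈ 1.6921e+13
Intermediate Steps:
T = 8943350 (T = 5*(1787451 + 1219) = 5*1788670 = 8943350)
(1/(-126*172*132) + 2654674)*(T - 2569228) = (1/(-126*172*132) + 2654674)*(8943350 - 2569228) = (1/(-21672*132) + 2654674)*6374122 = (1/(-2860704) + 2654674)*6374122 = (-1/2860704 + 2654674)*6374122 = (7594236530495/2860704)*6374122 = 24203295071115925195/1430352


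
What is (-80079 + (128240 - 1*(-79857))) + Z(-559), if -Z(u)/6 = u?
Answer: 131372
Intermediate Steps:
Z(u) = -6*u
(-80079 + (128240 - 1*(-79857))) + Z(-559) = (-80079 + (128240 - 1*(-79857))) - 6*(-559) = (-80079 + (128240 + 79857)) + 3354 = (-80079 + 208097) + 3354 = 128018 + 3354 = 131372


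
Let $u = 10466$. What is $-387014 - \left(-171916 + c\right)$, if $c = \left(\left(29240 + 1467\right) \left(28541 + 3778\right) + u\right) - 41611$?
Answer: $-992603486$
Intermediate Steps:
$c = 992388388$ ($c = \left(\left(29240 + 1467\right) \left(28541 + 3778\right) + 10466\right) - 41611 = \left(30707 \cdot 32319 + 10466\right) - 41611 = \left(992419533 + 10466\right) - 41611 = 992429999 - 41611 = 992388388$)
$-387014 - \left(-171916 + c\right) = -387014 + \left(171916 - 992388388\right) = -387014 - 992216472 = -992603486$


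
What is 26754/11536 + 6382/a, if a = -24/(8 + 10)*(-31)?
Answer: 4003317/25544 ≈ 156.72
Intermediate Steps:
a = 124/3 (a = -24/18*(-31) = -24*1/18*(-31) = -4/3*(-31) = 124/3 ≈ 41.333)
26754/11536 + 6382/a = 26754/11536 + 6382/(124/3) = 26754*(1/11536) + 6382*(3/124) = 1911/824 + 9573/62 = 4003317/25544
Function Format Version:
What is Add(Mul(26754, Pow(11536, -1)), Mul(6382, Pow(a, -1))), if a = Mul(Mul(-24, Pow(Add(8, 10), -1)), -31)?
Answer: Rational(4003317, 25544) ≈ 156.72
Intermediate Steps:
a = Rational(124, 3) (a = Mul(Mul(-24, Pow(18, -1)), -31) = Mul(Mul(-24, Rational(1, 18)), -31) = Mul(Rational(-4, 3), -31) = Rational(124, 3) ≈ 41.333)
Add(Mul(26754, Pow(11536, -1)), Mul(6382, Pow(a, -1))) = Add(Mul(26754, Pow(11536, -1)), Mul(6382, Pow(Rational(124, 3), -1))) = Add(Mul(26754, Rational(1, 11536)), Mul(6382, Rational(3, 124))) = Add(Rational(1911, 824), Rational(9573, 62)) = Rational(4003317, 25544)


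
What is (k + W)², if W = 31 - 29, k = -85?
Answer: 6889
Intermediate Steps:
W = 2
(k + W)² = (-85 + 2)² = (-83)² = 6889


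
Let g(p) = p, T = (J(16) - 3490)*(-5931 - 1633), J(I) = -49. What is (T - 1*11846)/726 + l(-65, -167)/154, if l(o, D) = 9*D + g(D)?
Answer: 31207490/847 ≈ 36845.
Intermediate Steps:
T = 26768996 (T = (-49 - 3490)*(-5931 - 1633) = -3539*(-7564) = 26768996)
l(o, D) = 10*D (l(o, D) = 9*D + D = 10*D)
(T - 1*11846)/726 + l(-65, -167)/154 = (26768996 - 1*11846)/726 + (10*(-167))/154 = (26768996 - 11846)*(1/726) - 1670*1/154 = 26757150*(1/726) - 835/77 = 4459525/121 - 835/77 = 31207490/847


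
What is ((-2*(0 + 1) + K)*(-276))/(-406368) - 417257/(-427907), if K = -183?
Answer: 724073339/852390744 ≈ 0.84946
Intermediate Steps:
((-2*(0 + 1) + K)*(-276))/(-406368) - 417257/(-427907) = ((-2*(0 + 1) - 183)*(-276))/(-406368) - 417257/(-427907) = ((-2*1 - 183)*(-276))*(-1/406368) - 417257*(-1/427907) = ((-2 - 183)*(-276))*(-1/406368) + 417257/427907 = -185*(-276)*(-1/406368) + 417257/427907 = 51060*(-1/406368) + 417257/427907 = -4255/33864 + 417257/427907 = 724073339/852390744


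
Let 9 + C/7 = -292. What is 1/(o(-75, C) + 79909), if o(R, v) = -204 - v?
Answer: 1/81812 ≈ 1.2223e-5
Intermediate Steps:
C = -2107 (C = -63 + 7*(-292) = -63 - 2044 = -2107)
1/(o(-75, C) + 79909) = 1/((-204 - 1*(-2107)) + 79909) = 1/((-204 + 2107) + 79909) = 1/(1903 + 79909) = 1/81812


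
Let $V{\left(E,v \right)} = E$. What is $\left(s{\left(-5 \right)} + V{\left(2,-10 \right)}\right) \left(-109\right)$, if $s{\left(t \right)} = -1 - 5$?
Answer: $436$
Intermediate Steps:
$s{\left(t \right)} = -6$ ($s{\left(t \right)} = -1 - 5 = -6$)
$\left(s{\left(-5 \right)} + V{\left(2,-10 \right)}\right) \left(-109\right) = \left(-6 + 2\right) \left(-109\right) = \left(-4\right) \left(-109\right) = 436$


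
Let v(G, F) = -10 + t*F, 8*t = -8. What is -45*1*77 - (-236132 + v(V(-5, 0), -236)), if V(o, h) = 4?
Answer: 232441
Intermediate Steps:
t = -1 (t = (1/8)*(-8) = -1)
v(G, F) = -10 - F
-45*1*77 - (-236132 + v(V(-5, 0), -236)) = -45*1*77 - (-236132 + (-10 - 1*(-236))) = -45*77 - (-236132 + (-10 + 236)) = -3465 - (-236132 + 226) = -3465 - 1*(-235906) = -3465 + 235906 = 232441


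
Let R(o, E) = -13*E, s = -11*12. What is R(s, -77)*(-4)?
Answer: -4004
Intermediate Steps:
s = -132
R(s, -77)*(-4) = -13*(-77)*(-4) = 1001*(-4) = -4004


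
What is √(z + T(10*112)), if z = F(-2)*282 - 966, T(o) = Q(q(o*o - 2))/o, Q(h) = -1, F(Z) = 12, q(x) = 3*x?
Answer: √189571130/280 ≈ 49.173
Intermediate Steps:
T(o) = -1/o
z = 2418 (z = 12*282 - 966 = 3384 - 966 = 2418)
√(z + T(10*112)) = √(2418 - 1/(10*112)) = √(2418 - 1/1120) = √(2708159/1120) = √189571130/280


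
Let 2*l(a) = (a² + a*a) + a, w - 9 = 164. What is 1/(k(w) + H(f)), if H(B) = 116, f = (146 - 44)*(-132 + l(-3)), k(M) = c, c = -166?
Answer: -1/50 ≈ -0.020000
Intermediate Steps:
w = 173 (w = 9 + 164 = 173)
l(a) = a² + a/2 (l(a) = ((a² + a*a) + a)/2 = ((a² + a²) + a)/2 = (2*a² + a)/2 = (a + 2*a²)/2 = a² + a/2)
k(M) = -166
f = -12699 (f = (146 - 44)*(-132 - 3*(½ - 3)) = 102*(-132 - 3*(-5/2)) = 102*(-132 + 15/2) = 102*(-249/2) = -12699)
1/(k(w) + H(f)) = 1/(-166 + 116) = 1/(-50) = -1/50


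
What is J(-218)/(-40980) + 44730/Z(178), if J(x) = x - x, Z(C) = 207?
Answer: 4970/23 ≈ 216.09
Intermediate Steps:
J(x) = 0
J(-218)/(-40980) + 44730/Z(178) = 0/(-40980) + 44730/207 = 0*(-1/40980) + 44730*(1/207) = 0 + 4970/23 = 4970/23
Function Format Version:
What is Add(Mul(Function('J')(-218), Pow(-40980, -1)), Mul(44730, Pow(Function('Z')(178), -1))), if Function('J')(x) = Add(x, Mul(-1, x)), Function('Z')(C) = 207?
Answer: Rational(4970, 23) ≈ 216.09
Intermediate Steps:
Function('J')(x) = 0
Add(Mul(Function('J')(-218), Pow(-40980, -1)), Mul(44730, Pow(Function('Z')(178), -1))) = Add(Mul(0, Pow(-40980, -1)), Mul(44730, Pow(207, -1))) = Add(Mul(0, Rational(-1, 40980)), Mul(44730, Rational(1, 207))) = Add(0, Rational(4970, 23)) = Rational(4970, 23)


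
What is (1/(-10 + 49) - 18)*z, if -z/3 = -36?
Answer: -25236/13 ≈ -1941.2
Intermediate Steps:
z = 108 (z = -3*(-36) = 108)
(1/(-10 + 49) - 18)*z = (1/(-10 + 49) - 18)*108 = (1/39 - 18)*108 = -701/39*108 = -25236/13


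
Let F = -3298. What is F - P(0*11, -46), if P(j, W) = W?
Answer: -3252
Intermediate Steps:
F - P(0*11, -46) = -3298 - 1*(-46) = -3298 + 46 = -3252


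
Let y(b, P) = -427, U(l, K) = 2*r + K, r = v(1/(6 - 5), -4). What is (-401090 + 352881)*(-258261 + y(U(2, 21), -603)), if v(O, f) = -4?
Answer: 12471089792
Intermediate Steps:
r = -4
U(l, K) = -8 + K (U(l, K) = 2*(-4) + K = -8 + K)
(-401090 + 352881)*(-258261 + y(U(2, 21), -603)) = (-401090 + 352881)*(-258261 - 427) = -48209*(-258688) = 12471089792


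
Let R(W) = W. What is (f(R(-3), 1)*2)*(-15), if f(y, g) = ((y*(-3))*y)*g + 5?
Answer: 660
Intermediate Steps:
f(y, g) = 5 - 3*g*y² (f(y, g) = ((-3*y)*y)*g + 5 = (-3*y²)*g + 5 = -3*g*y² + 5 = 5 - 3*g*y²)
(f(R(-3), 1)*2)*(-15) = ((5 - 3*1*(-3)²)*2)*(-15) = ((5 - 3*1*9)*2)*(-15) = ((5 - 27)*2)*(-15) = -22*2*(-15) = -44*(-15) = 660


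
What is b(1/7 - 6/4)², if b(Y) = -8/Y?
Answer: 12544/361 ≈ 34.748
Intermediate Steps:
b(1/7 - 6/4)² = (-8/(1/7 - 6/4))² = (-8/(1*(⅐) - 6*¼))² = (-8/(⅐ - 3/2))² = (-8/(-19/14))² = (-8*(-14/19))² = (112/19)² = 12544/361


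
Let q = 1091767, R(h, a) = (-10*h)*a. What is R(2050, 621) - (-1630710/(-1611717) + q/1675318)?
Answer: -11458039226211377573/900046167002 ≈ -1.2730e+7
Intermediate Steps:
R(h, a) = -10*a*h
R(2050, 621) - (-1630710/(-1611717) + q/1675318) = -10*621*2050 - (-1630710/(-1611717) + 1091767/1675318) = -12730500 - (-1630710*(-1/1611717) + 1091767*(1/1675318)) = -12730500 - (543570/537239 + 1091767/1675318) = -12730500 - 1*1497192416573/900046167002 = -12730500 - 1497192416573/900046167002 = -11458039226211377573/900046167002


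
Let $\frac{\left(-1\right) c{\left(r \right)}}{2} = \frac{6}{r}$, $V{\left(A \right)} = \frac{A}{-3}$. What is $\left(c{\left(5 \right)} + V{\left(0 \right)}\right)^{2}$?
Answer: $\frac{144}{25} \approx 5.76$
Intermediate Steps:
$V{\left(A \right)} = - \frac{A}{3}$ ($V{\left(A \right)} = A \left(- \frac{1}{3}\right) = - \frac{A}{3}$)
$c{\left(r \right)} = - \frac{12}{r}$ ($c{\left(r \right)} = - 2 \frac{6}{r} = - \frac{12}{r}$)
$\left(c{\left(5 \right)} + V{\left(0 \right)}\right)^{2} = \left(- \frac{12}{5} - 0\right)^{2} = \left(\left(-12\right) \frac{1}{5} + 0\right)^{2} = \left(- \frac{12}{5} + 0\right)^{2} = \left(- \frac{12}{5}\right)^{2} = \frac{144}{25}$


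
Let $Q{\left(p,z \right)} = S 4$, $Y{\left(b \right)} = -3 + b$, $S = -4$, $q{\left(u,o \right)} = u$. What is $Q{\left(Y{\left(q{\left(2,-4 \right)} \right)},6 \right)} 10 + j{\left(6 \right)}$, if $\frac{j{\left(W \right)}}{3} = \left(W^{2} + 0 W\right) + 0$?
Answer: $-52$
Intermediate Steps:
$j{\left(W \right)} = 3 W^{2}$ ($j{\left(W \right)} = 3 \left(\left(W^{2} + 0 W\right) + 0\right) = 3 \left(\left(W^{2} + 0\right) + 0\right) = 3 \left(W^{2} + 0\right) = 3 W^{2}$)
$Q{\left(p,z \right)} = -16$ ($Q{\left(p,z \right)} = \left(-4\right) 4 = -16$)
$Q{\left(Y{\left(q{\left(2,-4 \right)} \right)},6 \right)} 10 + j{\left(6 \right)} = \left(-16\right) 10 + 3 \cdot 6^{2} = -160 + 3 \cdot 36 = -160 + 108 = -52$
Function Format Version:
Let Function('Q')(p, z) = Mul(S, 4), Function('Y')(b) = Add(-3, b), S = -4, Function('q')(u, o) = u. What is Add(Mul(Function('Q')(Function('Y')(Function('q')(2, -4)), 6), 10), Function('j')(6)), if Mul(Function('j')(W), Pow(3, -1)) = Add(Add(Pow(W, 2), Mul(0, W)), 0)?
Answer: -52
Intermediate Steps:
Function('j')(W) = Mul(3, Pow(W, 2)) (Function('j')(W) = Mul(3, Add(Add(Pow(W, 2), Mul(0, W)), 0)) = Mul(3, Add(Add(Pow(W, 2), 0), 0)) = Mul(3, Add(Pow(W, 2), 0)) = Mul(3, Pow(W, 2)))
Function('Q')(p, z) = -16 (Function('Q')(p, z) = Mul(-4, 4) = -16)
Add(Mul(Function('Q')(Function('Y')(Function('q')(2, -4)), 6), 10), Function('j')(6)) = Add(Mul(-16, 10), Mul(3, Pow(6, 2))) = Add(-160, Mul(3, 36)) = Add(-160, 108) = -52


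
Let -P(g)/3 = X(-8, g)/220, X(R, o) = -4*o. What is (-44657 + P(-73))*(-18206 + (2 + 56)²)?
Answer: 36457206068/55 ≈ 6.6286e+8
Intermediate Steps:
P(g) = 3*g/55 (P(g) = -3*(-4*g)/220 = -(-3)*g/55 = 3*g/55)
(-44657 + P(-73))*(-18206 + (2 + 56)²) = (-44657 + (3/55)*(-73))*(-18206 + (2 + 56)²) = (-44657 - 219/55)*(-18206 + 58²) = -2456354*(-18206 + 3364)/55 = -2456354/55*(-14842) = 36457206068/55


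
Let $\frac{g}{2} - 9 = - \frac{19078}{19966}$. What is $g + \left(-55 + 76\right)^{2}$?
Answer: $\frac{4563119}{9983} \approx 457.09$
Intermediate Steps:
$g = \frac{160616}{9983}$ ($g = 18 + 2 \left(- \frac{19078}{19966}\right) = 18 + 2 \left(\left(-19078\right) \frac{1}{19966}\right) = 18 + 2 \left(- \frac{9539}{9983}\right) = 18 - \frac{19078}{9983} = \frac{160616}{9983} \approx 16.089$)
$g + \left(-55 + 76\right)^{2} = \frac{160616}{9983} + \left(-55 + 76\right)^{2} = \frac{160616}{9983} + 21^{2} = \frac{160616}{9983} + 441 = \frac{4563119}{9983}$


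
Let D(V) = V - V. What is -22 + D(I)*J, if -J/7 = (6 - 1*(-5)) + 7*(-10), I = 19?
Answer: -22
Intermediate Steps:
D(V) = 0
J = 413 (J = -7*((6 - 1*(-5)) + 7*(-10)) = -7*((6 + 5) - 70) = -7*(11 - 70) = -7*(-59) = 413)
-22 + D(I)*J = -22 + 0*413 = -22 + 0 = -22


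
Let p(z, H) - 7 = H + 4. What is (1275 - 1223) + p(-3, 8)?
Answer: 71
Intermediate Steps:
p(z, H) = 11 + H (p(z, H) = 7 + (H + 4) = 7 + (4 + H) = 11 + H)
(1275 - 1223) + p(-3, 8) = (1275 - 1223) + (11 + 8) = 52 + 19 = 71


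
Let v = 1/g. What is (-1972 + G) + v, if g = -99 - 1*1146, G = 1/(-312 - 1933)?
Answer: -1102358558/559005 ≈ -1972.0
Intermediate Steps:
G = -1/2245 (G = 1/(-2245) = -1/2245 ≈ -0.00044543)
g = -1245 (g = -99 - 1146 = -1245)
v = -1/1245 (v = 1/(-1245) = -1/1245 ≈ -0.00080321)
(-1972 + G) + v = (-1972 - 1/2245) - 1/1245 = -4427141/2245 - 1/1245 = -1102358558/559005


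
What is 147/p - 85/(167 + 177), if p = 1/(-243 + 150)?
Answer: -4702909/344 ≈ -13671.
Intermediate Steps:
p = -1/93 (p = 1/(-93) = -1/93 ≈ -0.010753)
147/p - 85/(167 + 177) = 147/(-1/93) - 85/(167 + 177) = 147*(-93) - 85/344 = -13671 - 85*1/344 = -13671 - 85/344 = -4702909/344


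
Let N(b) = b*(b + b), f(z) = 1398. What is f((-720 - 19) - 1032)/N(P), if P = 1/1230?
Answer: 1057517100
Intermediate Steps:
P = 1/1230 ≈ 0.00081301
N(b) = 2*b² (N(b) = b*(2*b) = 2*b²)
f((-720 - 19) - 1032)/N(P) = 1398/((2*(1/1230)²)) = 1398/((2*(1/1512900))) = 1398/(1/756450) = 1398*756450 = 1057517100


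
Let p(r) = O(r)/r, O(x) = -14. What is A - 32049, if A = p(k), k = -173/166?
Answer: -5542153/173 ≈ -32036.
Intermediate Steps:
k = -173/166 (k = -173*1/166 = -173/166 ≈ -1.0422)
p(r) = -14/r
A = 2324/173 (A = -14/(-173/166) = -14*(-166/173) = 2324/173 ≈ 13.434)
A - 32049 = 2324/173 - 32049 = -5542153/173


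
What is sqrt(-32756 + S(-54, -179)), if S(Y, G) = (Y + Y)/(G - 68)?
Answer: 32*I*sqrt(1951547)/247 ≈ 180.98*I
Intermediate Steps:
S(Y, G) = 2*Y/(-68 + G) (S(Y, G) = (2*Y)/(-68 + G) = 2*Y/(-68 + G))
sqrt(-32756 + S(-54, -179)) = sqrt(-32756 + 2*(-54)/(-68 - 179)) = sqrt(-32756 + 2*(-54)/(-247)) = sqrt(-32756 + 2*(-54)*(-1/247)) = sqrt(-32756 + 108/247) = sqrt(-8090624/247) = 32*I*sqrt(1951547)/247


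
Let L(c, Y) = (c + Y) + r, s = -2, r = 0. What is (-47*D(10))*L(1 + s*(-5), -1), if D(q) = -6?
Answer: 2820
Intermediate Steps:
L(c, Y) = Y + c (L(c, Y) = (c + Y) + 0 = (Y + c) + 0 = Y + c)
(-47*D(10))*L(1 + s*(-5), -1) = (-47*(-6))*(-1 + (1 - 2*(-5))) = 282*(-1 + (1 + 10)) = 282*(-1 + 11) = 282*10 = 2820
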